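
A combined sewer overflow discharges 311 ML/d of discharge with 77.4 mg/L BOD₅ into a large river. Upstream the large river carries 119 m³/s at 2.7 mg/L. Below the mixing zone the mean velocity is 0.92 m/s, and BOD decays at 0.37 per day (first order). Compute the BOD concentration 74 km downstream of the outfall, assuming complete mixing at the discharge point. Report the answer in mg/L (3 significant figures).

3.47 mg/L

311 ML/d = 3.6 m³/s.
After complete mixing, C₀ = (3.6·77.4 + 119·2.7) / 122.6 = 4.893 mg/L.
Travel time t = 7.4e+04 m / 0.92 m/s = 8.043e+04 s = 0.931 d.
C = 4.893·exp(−0.37·0.931) = 4.893·0.7086 = 3.467 mg/L.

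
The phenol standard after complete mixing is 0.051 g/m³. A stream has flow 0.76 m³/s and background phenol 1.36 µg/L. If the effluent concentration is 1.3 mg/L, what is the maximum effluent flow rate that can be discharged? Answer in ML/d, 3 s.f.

2.61 ML/d

1.36 µg/L = 0.00136 mg/L.
Mass balance at complete mixing: C_std·(Q_w + Q_r) = Q_w·C_e + Q_r·C_b.
Rearranging, Q_w = Q_r·(C_std − C_b)/(C_e − C_std) = 0.76·(0.051 − 0.00136) / (1.3 − 0.051) = 0.03021 m³/s.
= 2.61 ML/d.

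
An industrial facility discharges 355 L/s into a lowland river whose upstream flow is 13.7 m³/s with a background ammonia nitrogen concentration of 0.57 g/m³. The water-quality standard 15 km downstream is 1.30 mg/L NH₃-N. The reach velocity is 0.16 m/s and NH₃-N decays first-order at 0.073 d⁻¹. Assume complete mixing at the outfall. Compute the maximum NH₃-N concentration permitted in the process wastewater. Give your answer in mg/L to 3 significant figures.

33.7 mg/L

355 L/s = 0.355 m³/s.
Travel time to the compliance point: t = 1.5e+04/0.16 = 9.375e+04 s = 1.085 d; decay factor exp(−0.073·1.085) = 0.9238.
So the concentration just after mixing may be at most 1.3/0.9238 = 1.407 mg/L.
Mass balance: 1.407·14.05 = 0.355·Cₑ + 13.7·0.57.
Cₑ = (19.78 − 7.809) / 0.355 = 33.71 mg/L.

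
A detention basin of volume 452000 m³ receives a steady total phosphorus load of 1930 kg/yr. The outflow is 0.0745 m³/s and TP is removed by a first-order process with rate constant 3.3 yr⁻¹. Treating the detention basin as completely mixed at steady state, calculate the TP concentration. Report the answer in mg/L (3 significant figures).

0.502 mg/L

Outflow Q = 0.0745 m³/s × 3.156e+07 s/yr = 2.351e+06 m³/yr.
Steady-state CSTR mass balance: W = Q·C + k·V·C, so C = W/(Q + kV).
Q + kV = 2.351e+06 + 3.3·452000 = 3.843e+06 m³/yr.
C = 1930/3.843e+06 = 0.0005023 kg/m³ = 0.5023 mg/L.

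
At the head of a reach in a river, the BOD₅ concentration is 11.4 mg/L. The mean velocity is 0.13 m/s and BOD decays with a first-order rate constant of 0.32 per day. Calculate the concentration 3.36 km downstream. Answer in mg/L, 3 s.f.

Travel time t = 3.36 km / 0.13 m/s = 3360/0.13 = 2.585e+04 s = 0.2991 d.
First-order decay: C = 11.4·exp(−0.32·0.2991) = 11.4·0.9087 = 10.36 mg/L.

10.4 mg/L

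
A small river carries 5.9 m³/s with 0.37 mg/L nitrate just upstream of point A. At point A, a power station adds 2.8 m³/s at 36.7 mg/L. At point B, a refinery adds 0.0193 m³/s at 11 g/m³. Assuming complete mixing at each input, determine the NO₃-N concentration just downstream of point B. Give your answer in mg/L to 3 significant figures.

After input A: C = (5.9·0.37 + 2.8·36.7) / 8.7 = 12.06 mg/L.
After input B: C = (8.7·12.06 + 0.0193·11) / 8.719 = 12.06 mg/L.

12.1 mg/L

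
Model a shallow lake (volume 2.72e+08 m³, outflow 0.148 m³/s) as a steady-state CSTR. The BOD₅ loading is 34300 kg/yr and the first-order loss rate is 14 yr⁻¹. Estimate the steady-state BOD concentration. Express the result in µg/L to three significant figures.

9.00 µg/L

Outflow Q = 0.148 m³/s × 3.156e+07 s/yr = 4.671e+06 m³/yr.
Steady-state CSTR mass balance: W = Q·C + k·V·C, so C = W/(Q + kV).
Q + kV = 4.671e+06 + 14·2.72e+08 = 3.813e+09 m³/yr.
C = 34300/3.813e+09 = 8.996e-06 kg/m³ = 0.008996 mg/L = 8.996 µg/L.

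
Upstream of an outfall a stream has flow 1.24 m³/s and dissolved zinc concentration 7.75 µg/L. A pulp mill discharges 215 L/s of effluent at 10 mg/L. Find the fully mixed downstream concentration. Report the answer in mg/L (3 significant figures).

1.48 mg/L

215 L/s = 0.215 m³/s.
7.75 µg/L = 0.00775 mg/L.
Conservation of mass across the mixing zone: C = (0.215·10 + 1.24·0.00775) / (0.215 + 1.24) = 2.16/1.455 = 1.484 mg/L.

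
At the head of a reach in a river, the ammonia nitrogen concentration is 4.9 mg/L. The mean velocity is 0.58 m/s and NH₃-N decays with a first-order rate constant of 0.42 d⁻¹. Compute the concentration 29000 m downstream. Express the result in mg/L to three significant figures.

Travel time t = 29000 m / 0.58 m/s = 2.9e+04/0.58 = 5e+04 s = 0.5787 d.
First-order decay: C = 4.9·exp(−0.42·0.5787) = 4.9·0.7842 = 3.843 mg/L.

3.84 mg/L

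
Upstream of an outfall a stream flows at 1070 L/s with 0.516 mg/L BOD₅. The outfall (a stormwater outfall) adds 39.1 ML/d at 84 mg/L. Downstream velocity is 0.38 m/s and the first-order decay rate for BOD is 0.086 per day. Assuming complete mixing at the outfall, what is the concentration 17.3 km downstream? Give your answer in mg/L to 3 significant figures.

24.2 mg/L

39.1 ML/d = 0.4525 m³/s.
1070 L/s = 1.07 m³/s.
After complete mixing, C₀ = (0.4525·84 + 1.07·0.516) / 1.523 = 25.33 mg/L.
Travel time t = 1.73e+04 m / 0.38 m/s = 4.553e+04 s = 0.5269 d.
C = 25.33·exp(−0.086·0.5269) = 25.33·0.9557 = 24.21 mg/L.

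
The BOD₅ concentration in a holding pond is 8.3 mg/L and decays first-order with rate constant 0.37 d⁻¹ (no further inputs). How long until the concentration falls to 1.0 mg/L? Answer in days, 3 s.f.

t = ln(C₀/C)/k = ln(8.3/1.0)/0.37 = 2.116/0.37 = 5.72 d.

5.72 d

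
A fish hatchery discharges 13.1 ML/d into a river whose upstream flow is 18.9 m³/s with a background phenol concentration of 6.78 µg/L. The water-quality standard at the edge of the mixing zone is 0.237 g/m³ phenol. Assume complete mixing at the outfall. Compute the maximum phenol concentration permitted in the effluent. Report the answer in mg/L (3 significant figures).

28.9 mg/L

13.1 ML/d = 0.1516 m³/s.
6.78 µg/L = 0.00678 mg/L.
Mass balance: 0.237·19.05 = 0.1516·Cₑ + 18.9·0.00678.
Cₑ = (4.515 − 0.1281) / 0.1516 = 28.93 mg/L.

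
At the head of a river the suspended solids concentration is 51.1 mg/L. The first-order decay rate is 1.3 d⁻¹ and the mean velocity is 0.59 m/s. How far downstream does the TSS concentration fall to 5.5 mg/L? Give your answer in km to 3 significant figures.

87.4 km

From C = C₀·e^(−kt), t = ln(C₀/C)/k = ln(51.1/5.5)/1.3 = 2.229/1.3 = 1.715 d.
Distance = v·t = 0.59 m/s × 1.481e+05 s = 8.741e+04 m = 87.41 km.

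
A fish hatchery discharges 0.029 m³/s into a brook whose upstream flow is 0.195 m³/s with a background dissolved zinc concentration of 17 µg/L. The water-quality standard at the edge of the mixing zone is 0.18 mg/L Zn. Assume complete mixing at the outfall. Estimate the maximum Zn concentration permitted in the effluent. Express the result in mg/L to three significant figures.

17 µg/L = 0.017 mg/L.
Mass balance: 0.18·0.224 = 0.029·Cₑ + 0.195·0.017.
Cₑ = (0.04032 − 0.003315) / 0.029 = 1.276 mg/L.

1.28 mg/L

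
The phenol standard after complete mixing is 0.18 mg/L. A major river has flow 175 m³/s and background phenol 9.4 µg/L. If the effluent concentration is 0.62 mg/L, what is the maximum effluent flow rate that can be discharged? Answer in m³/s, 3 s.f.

67.9 m³/s

9.4 µg/L = 0.0094 mg/L.
Mass balance at complete mixing: C_std·(Q_w + Q_r) = Q_w·C_e + Q_r·C_b.
Rearranging, Q_w = Q_r·(C_std − C_b)/(C_e − C_std) = 175·(0.18 − 0.0094) / (0.62 − 0.18) = 67.85 m³/s.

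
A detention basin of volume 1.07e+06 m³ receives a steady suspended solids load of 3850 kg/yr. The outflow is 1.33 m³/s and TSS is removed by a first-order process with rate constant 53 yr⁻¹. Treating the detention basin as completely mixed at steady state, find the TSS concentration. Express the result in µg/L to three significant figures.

39.0 µg/L

Outflow Q = 1.33 m³/s × 3.156e+07 s/yr = 4.197e+07 m³/yr.
Steady-state CSTR mass balance: W = Q·C + k·V·C, so C = W/(Q + kV).
Q + kV = 4.197e+07 + 53·1.07e+06 = 9.868e+07 m³/yr.
C = 3850/9.868e+07 = 3.901e-05 kg/m³ = 0.03901 mg/L = 39.01 µg/L.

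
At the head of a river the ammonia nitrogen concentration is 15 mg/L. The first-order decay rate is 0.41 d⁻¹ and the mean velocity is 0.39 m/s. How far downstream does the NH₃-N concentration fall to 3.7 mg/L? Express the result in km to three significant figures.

115 km

From C = C₀·e^(−kt), t = ln(C₀/C)/k = ln(15/3.7)/0.41 = 1.4/0.41 = 3.414 d.
Distance = v·t = 0.39 m/s × 2.95e+05 s = 1.15e+05 m = 115 km.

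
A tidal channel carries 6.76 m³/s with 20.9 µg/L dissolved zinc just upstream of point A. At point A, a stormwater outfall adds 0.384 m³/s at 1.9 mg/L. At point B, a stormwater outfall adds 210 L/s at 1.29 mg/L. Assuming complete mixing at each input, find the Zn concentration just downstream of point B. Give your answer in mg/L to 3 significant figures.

0.155 mg/L

20.9 µg/L = 0.0209 mg/L.
After input A: C = (6.76·0.0209 + 0.384·1.9) / 7.144 = 0.1219 mg/L.
210 L/s = 0.21 m³/s.
After input B: C = (7.144·0.1219 + 0.21·1.29) / 7.354 = 0.1553 mg/L.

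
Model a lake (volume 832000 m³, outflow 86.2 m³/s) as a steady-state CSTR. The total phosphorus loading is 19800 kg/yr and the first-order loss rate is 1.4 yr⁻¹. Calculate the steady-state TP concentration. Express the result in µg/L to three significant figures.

7.28 µg/L

Outflow Q = 86.2 m³/s × 3.156e+07 s/yr = 2.72e+09 m³/yr.
Steady-state CSTR mass balance: W = Q·C + k·V·C, so C = W/(Q + kV).
Q + kV = 2.72e+09 + 1.4·832000 = 2.721e+09 m³/yr.
C = 19800/2.721e+09 = 7.276e-06 kg/m³ = 0.007276 mg/L = 7.276 µg/L.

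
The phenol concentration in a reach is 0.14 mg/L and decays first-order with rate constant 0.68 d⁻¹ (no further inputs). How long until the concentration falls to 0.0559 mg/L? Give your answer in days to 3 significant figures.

t = ln(C₀/C)/k = ln(0.14/0.0559)/0.68 = 0.9181/0.68 = 1.35 d.

1.35 d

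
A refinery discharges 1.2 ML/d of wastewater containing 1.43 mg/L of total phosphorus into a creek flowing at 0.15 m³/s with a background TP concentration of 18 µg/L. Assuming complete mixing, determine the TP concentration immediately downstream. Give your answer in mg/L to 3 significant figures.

1.2 ML/d = 0.01389 m³/s.
18 µg/L = 0.018 mg/L.
Flow-weighted mixing gives C = (0.01389·1.43 + 0.15·0.018) / (0.01389 + 0.15) = 0.02256/0.1639 = 0.1377 mg/L.

0.138 mg/L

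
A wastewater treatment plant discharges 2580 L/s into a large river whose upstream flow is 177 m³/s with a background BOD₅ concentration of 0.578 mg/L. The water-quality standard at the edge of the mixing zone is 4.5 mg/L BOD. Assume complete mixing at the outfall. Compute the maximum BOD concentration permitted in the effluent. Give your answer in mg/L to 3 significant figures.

2580 L/s = 2.58 m³/s.
Mass balance: 4.5·179.6 = 2.58·Cₑ + 177·0.578.
Cₑ = (808.1 − 102.3) / 2.58 = 273.6 mg/L.

274 mg/L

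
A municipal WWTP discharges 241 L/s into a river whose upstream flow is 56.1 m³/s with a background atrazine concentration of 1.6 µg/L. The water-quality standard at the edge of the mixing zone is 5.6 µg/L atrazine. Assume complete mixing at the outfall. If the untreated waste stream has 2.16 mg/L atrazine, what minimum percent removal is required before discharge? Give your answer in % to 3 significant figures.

56.6 %

241 L/s = 0.241 m³/s.
1.6 µg/L = 0.0016 mg/L.
5.6 µg/L = 0.0056 mg/L.
Mass balance: 0.0056·56.34 = 0.241·Cₑ + 56.1·0.0016.
Cₑ = (0.3155 − 0.08976) / 0.241 = 0.9367 mg/L.
Required removal = 1 − 0.9367/2.16 = 56.63 %.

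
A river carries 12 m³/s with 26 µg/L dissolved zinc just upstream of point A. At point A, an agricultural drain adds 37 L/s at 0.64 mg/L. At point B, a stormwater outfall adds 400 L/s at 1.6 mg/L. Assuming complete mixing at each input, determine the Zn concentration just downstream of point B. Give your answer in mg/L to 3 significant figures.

0.0784 mg/L

26 µg/L = 0.026 mg/L.
37 L/s = 0.037 m³/s.
After input A: C = (12·0.026 + 0.037·0.64) / 12.04 = 0.02789 mg/L.
400 L/s = 0.4 m³/s.
After input B: C = (12.04·0.02789 + 0.4·1.6) / 12.44 = 0.07845 mg/L.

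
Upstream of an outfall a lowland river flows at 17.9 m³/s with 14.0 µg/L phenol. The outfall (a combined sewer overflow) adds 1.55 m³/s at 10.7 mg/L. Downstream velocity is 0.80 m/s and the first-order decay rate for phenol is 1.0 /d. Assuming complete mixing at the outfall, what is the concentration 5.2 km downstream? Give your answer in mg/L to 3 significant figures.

0.803 mg/L

14.0 µg/L = 0.014 mg/L.
After complete mixing, C₀ = (1.55·10.7 + 17.9·0.014) / 19.45 = 0.8656 mg/L.
Travel time t = 5200 m / 0.80 m/s = 6500 s = 0.07523 d.
C = 0.8656·exp(−1.0·0.07523) = 0.8656·0.9275 = 0.8029 mg/L.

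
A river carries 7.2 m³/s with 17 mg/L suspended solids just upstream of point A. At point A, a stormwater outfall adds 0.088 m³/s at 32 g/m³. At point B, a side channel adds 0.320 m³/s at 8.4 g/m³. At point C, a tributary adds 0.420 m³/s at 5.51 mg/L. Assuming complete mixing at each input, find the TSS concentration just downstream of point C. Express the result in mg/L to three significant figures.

After input A: C = (7.2·17 + 0.088·32) / 7.288 = 17.18 mg/L.
After input B: C = (7.288·17.18 + 0.32·8.4) / 7.608 = 16.81 mg/L.
After input C: C = (7.608·16.81 + 0.42·5.51) / 8.028 = 16.22 mg/L.

16.2 mg/L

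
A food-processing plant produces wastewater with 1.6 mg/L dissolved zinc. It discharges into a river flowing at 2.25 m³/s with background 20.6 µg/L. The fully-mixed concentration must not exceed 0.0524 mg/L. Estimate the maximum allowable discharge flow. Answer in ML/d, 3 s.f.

20.6 µg/L = 0.0206 mg/L.
Mass balance at complete mixing: C_std·(Q_w + Q_r) = Q_w·C_e + Q_r·C_b.
Rearranging, Q_w = Q_r·(C_std − C_b)/(C_e − C_std) = 2.25·(0.0524 − 0.0206) / (1.6 − 0.0524) = 0.04623 m³/s.
= 3.995 ML/d.

3.99 ML/d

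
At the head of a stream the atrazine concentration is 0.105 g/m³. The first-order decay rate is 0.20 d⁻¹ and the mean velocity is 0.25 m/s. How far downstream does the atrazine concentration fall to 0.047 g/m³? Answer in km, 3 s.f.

86.8 km

From C = C₀·e^(−kt), t = ln(C₀/C)/k = ln(0.105/0.047)/0.20 = 0.8038/0.20 = 4.019 d.
Distance = v·t = 0.25 m/s × 3.472e+05 s = 8.681e+04 m = 86.81 km.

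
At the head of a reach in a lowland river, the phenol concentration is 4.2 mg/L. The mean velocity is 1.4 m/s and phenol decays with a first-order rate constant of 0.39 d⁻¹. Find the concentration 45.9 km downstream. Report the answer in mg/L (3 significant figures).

Travel time t = 45.9 km / 1.4 m/s = 4.59e+04/1.4 = 3.279e+04 s = 0.3795 d.
First-order decay: C = 4.2·exp(−0.39·0.3795) = 4.2·0.8624 = 3.622 mg/L.

3.62 mg/L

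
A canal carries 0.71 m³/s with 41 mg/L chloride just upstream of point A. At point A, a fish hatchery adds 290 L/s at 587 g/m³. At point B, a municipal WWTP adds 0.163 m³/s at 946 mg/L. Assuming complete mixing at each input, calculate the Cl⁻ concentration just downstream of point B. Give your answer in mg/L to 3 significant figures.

304 mg/L

290 L/s = 0.29 m³/s.
After input A: C = (0.71·41 + 0.29·587) / 1 = 199.3 mg/L.
After input B: C = (1·199.3 + 0.163·946) / 1.163 = 304 mg/L.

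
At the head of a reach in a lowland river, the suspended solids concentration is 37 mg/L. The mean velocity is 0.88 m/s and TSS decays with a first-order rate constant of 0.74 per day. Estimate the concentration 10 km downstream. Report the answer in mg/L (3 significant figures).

Travel time t = 10 km / 0.88 m/s = 1e+04/0.88 = 1.136e+04 s = 0.1315 d.
First-order decay: C = 37·exp(−0.74·0.1315) = 37·0.9073 = 33.57 mg/L.

33.6 mg/L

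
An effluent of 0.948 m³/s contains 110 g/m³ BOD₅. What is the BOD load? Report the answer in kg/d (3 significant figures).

9010 kg/d

Mass flux = Q·C = 0.948 m³/s × 110 g/m³ = 104.3 g/s.
= 104.3 g/s × 86.4 = 9010 kg/d.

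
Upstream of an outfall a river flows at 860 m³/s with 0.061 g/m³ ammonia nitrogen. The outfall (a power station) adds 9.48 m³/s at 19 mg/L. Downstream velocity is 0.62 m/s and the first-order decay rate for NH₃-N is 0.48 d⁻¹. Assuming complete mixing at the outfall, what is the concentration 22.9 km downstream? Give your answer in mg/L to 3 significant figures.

0.218 mg/L

After complete mixing, C₀ = (9.48·19 + 860·0.061) / 869.5 = 0.2675 mg/L.
Travel time t = 2.29e+04 m / 0.62 m/s = 3.694e+04 s = 0.4275 d.
C = 0.2675·exp(−0.48·0.4275) = 0.2675·0.8145 = 0.2179 mg/L.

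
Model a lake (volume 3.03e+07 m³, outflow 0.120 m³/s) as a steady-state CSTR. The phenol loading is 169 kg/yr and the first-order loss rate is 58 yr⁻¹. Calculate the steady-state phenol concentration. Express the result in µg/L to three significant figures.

0.0960 µg/L

Outflow Q = 0.120 m³/s × 3.156e+07 s/yr = 3.787e+06 m³/yr.
Steady-state CSTR mass balance: W = Q·C + k·V·C, so C = W/(Q + kV).
Q + kV = 3.787e+06 + 58·3.03e+07 = 1.761e+09 m³/yr.
C = 169/1.761e+09 = 9.596e-08 kg/m³ = 9.596e-05 mg/L = 0.09596 µg/L.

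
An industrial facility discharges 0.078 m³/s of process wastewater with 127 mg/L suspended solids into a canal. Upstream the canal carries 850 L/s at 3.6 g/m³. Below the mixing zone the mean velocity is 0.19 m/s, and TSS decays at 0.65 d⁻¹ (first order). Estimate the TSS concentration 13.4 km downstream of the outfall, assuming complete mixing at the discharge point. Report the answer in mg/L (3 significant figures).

8.22 mg/L

850 L/s = 0.85 m³/s.
After complete mixing, C₀ = (0.078·127 + 0.85·3.6) / 0.928 = 13.97 mg/L.
Travel time t = 1.34e+04 m / 0.19 m/s = 7.053e+04 s = 0.8163 d.
C = 13.97·exp(−0.65·0.8163) = 13.97·0.5883 = 8.219 mg/L.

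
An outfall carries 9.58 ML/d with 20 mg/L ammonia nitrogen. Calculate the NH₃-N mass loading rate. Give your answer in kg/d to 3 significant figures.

9.58 ML/d = 0.1109 m³/s.
Mass flux = Q·C = 0.1109 m³/s × 20 g/m³ = 2.218 g/s.
= 2.218 g/s × 86.4 = 191.6 kg/d.

192 kg/d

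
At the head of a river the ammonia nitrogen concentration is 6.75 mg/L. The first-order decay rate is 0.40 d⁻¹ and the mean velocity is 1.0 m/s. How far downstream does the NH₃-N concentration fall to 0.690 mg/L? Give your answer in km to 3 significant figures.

493 km

From C = C₀·e^(−kt), t = ln(C₀/C)/k = ln(6.75/0.690)/0.40 = 2.281/0.40 = 5.702 d.
Distance = v·t = 1.0 m/s × 4.926e+05 s = 4.926e+05 m = 492.6 km.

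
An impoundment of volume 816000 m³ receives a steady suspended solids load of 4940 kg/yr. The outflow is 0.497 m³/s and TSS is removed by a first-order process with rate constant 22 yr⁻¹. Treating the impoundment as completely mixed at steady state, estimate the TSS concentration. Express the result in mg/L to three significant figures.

Outflow Q = 0.497 m³/s × 3.156e+07 s/yr = 1.568e+07 m³/yr.
Steady-state CSTR mass balance: W = Q·C + k·V·C, so C = W/(Q + kV).
Q + kV = 1.568e+07 + 22·816000 = 3.364e+07 m³/yr.
C = 4940/3.364e+07 = 0.0001469 kg/m³ = 0.1469 mg/L.

0.147 mg/L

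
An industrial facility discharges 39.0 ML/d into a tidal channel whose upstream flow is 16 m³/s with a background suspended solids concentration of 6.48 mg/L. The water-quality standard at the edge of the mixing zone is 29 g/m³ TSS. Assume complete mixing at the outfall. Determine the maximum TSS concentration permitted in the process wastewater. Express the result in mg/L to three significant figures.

827 mg/L

39.0 ML/d = 0.4514 m³/s.
Mass balance: 29·16.45 = 0.4514·Cₑ + 16·6.48.
Cₑ = (477.1 − 103.7) / 0.4514 = 827.2 mg/L.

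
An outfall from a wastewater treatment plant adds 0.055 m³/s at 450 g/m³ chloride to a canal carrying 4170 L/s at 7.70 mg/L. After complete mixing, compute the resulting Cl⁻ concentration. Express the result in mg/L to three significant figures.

13.5 mg/L

4170 L/s = 4.17 m³/s.
Flow-weighted mixing gives C = (0.055·450 + 4.17·7.7) / (0.055 + 4.17) = 56.86/4.225 = 13.46 mg/L.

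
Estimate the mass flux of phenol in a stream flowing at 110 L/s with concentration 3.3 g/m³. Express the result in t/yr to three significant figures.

110 L/s = 0.11 m³/s.
Mass flux = Q·C = 0.11 m³/s × 3.3 g/m³ = 0.363 g/s.
= 0.363 g/s × 31.56 = 11.46 t/yr.

11.5 t/yr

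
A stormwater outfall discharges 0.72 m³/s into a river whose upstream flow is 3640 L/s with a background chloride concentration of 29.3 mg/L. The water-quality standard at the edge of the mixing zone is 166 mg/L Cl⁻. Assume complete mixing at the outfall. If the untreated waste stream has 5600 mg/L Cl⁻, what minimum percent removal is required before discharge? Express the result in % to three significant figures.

84.7 %

3640 L/s = 3.64 m³/s.
Mass balance: 166·4.36 = 0.72·Cₑ + 3.64·29.3.
Cₑ = (723.8 − 106.7) / 0.72 = 857.1 mg/L.
Required removal = 1 − 857.1/5600 = 84.69 %.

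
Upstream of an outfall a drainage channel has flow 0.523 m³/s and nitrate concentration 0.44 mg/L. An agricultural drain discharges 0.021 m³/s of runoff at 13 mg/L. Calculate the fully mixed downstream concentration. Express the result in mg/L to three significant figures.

By mass balance at complete mixing, C = (0.021·13 + 0.523·0.44) / (0.021 + 0.523) = 0.5031/0.544 = 0.9249 mg/L.

0.925 mg/L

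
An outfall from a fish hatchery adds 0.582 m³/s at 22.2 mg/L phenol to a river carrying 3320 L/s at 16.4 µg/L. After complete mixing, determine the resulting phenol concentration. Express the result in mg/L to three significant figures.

3320 L/s = 3.32 m³/s.
16.4 µg/L = 0.0164 mg/L.
Conservation of mass across the mixing zone: C = (0.582·22.2 + 3.32·0.0164) / (0.582 + 3.32) = 12.97/3.902 = 3.325 mg/L.

3.33 mg/L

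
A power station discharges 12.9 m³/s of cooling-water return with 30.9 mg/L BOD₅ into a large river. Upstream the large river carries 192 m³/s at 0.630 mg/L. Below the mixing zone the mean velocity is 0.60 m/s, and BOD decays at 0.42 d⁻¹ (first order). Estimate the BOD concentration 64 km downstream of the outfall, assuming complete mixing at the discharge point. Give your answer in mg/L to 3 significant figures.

1.51 mg/L

After complete mixing, C₀ = (12.9·30.9 + 192·0.63) / 204.9 = 2.536 mg/L.
Travel time t = 6.4e+04 m / 0.60 m/s = 1.067e+05 s = 1.235 d.
C = 2.536·exp(−0.42·1.235) = 2.536·0.5954 = 1.51 mg/L.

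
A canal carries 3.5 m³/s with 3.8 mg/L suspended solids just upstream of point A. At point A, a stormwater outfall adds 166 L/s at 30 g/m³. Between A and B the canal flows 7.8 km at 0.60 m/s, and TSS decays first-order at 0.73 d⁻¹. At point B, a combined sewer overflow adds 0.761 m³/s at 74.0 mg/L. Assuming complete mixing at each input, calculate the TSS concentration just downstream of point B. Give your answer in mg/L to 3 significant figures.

16.4 mg/L

166 L/s = 0.166 m³/s.
After input A: C = (3.5·3.8 + 0.166·30) / 3.666 = 4.986 mg/L.
Over the 7.8 km reach to input B (t = 1.3e+04 s = 0.1505 d), decay gives C = 4.986·exp(−0.73·0.1505) = 4.468 mg/L.
After input B: C = (3.666·4.468 + 0.761·74) / 4.427 = 16.42 mg/L.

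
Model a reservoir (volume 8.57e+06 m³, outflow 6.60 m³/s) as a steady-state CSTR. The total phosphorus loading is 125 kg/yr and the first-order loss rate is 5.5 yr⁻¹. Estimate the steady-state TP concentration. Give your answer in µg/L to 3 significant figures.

Outflow Q = 6.60 m³/s × 3.156e+07 s/yr = 2.083e+08 m³/yr.
Steady-state CSTR mass balance: W = Q·C + k·V·C, so C = W/(Q + kV).
Q + kV = 2.083e+08 + 5.5·8.57e+06 = 2.554e+08 m³/yr.
C = 125/2.554e+08 = 4.894e-07 kg/m³ = 0.0004894 mg/L = 0.4894 µg/L.

0.489 µg/L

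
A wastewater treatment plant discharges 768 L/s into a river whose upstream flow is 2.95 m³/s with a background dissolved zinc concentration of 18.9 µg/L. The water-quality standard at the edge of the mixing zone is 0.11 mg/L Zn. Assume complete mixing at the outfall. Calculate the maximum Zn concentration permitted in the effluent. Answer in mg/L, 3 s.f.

0.460 mg/L

768 L/s = 0.768 m³/s.
18.9 µg/L = 0.0189 mg/L.
Mass balance: 0.11·3.718 = 0.768·Cₑ + 2.95·0.0189.
Cₑ = (0.409 − 0.05576) / 0.768 = 0.4599 mg/L.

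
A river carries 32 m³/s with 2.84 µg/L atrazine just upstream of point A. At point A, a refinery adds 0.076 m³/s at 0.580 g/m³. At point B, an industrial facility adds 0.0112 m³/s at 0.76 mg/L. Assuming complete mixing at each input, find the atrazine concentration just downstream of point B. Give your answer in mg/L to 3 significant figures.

2.84 µg/L = 0.00284 mg/L.
After input A: C = (32·0.00284 + 0.076·0.58) / 32.08 = 0.004208 mg/L.
After input B: C = (32.08·0.004208 + 0.0112·0.76) / 32.09 = 0.004471 mg/L.

0.00447 mg/L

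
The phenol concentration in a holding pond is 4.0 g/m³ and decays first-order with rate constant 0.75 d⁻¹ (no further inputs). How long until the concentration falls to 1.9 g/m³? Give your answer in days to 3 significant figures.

0.993 d

t = ln(C₀/C)/k = ln(4.0/1.9)/0.75 = 0.7444/0.75 = 0.9926 d.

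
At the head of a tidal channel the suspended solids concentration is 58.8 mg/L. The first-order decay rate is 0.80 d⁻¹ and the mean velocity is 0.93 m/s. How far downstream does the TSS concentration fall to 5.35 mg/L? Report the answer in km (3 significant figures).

From C = C₀·e^(−kt), t = ln(C₀/C)/k = ln(58.8/5.35)/0.80 = 2.397/0.80 = 2.996 d.
Distance = v·t = 0.93 m/s × 2.589e+05 s = 2.408e+05 m = 240.8 km.

241 km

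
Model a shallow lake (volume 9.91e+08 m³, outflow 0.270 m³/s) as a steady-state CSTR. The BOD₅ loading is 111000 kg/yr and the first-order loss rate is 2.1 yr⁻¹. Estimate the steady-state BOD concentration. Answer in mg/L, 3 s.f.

0.0531 mg/L

Outflow Q = 0.270 m³/s × 3.156e+07 s/yr = 8.521e+06 m³/yr.
Steady-state CSTR mass balance: W = Q·C + k·V·C, so C = W/(Q + kV).
Q + kV = 8.521e+06 + 2.1·9.91e+08 = 2.09e+09 m³/yr.
C = 111000/2.09e+09 = 5.312e-05 kg/m³ = 0.05312 mg/L.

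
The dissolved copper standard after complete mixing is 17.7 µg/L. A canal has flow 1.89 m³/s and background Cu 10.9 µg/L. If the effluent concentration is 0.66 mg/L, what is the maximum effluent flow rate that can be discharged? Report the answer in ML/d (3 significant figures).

1.73 ML/d

10.9 µg/L = 0.0109 mg/L.
17.7 µg/L = 0.0177 mg/L.
Mass balance at complete mixing: C_std·(Q_w + Q_r) = Q_w·C_e + Q_r·C_b.
Rearranging, Q_w = Q_r·(C_std − C_b)/(C_e − C_std) = 1.89·(0.0177 − 0.0109) / (0.66 − 0.0177) = 0.02001 m³/s.
= 1.729 ML/d.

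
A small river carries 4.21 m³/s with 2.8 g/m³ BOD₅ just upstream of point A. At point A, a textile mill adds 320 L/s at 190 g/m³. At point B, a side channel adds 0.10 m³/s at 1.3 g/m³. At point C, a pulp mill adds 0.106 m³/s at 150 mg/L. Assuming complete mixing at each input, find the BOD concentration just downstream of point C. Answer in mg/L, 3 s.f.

320 L/s = 0.32 m³/s.
After input A: C = (4.21·2.8 + 0.32·190) / 4.53 = 16.02 mg/L.
After input B: C = (4.53·16.02 + 0.1·1.3) / 4.63 = 15.71 mg/L.
After input C: C = (4.63·15.71 + 0.106·150) / 4.736 = 18.71 mg/L.

18.7 mg/L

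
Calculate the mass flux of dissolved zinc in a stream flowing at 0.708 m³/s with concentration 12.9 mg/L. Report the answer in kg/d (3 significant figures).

789 kg/d

Mass flux = Q·C = 0.708 m³/s × 12.9 g/m³ = 9.133 g/s.
= 9.133 g/s × 86.4 = 789.1 kg/d.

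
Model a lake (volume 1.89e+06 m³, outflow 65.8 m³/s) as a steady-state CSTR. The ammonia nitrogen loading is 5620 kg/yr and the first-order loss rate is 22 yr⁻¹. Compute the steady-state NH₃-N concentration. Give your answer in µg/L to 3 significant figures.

2.65 µg/L

Outflow Q = 65.8 m³/s × 3.156e+07 s/yr = 2.076e+09 m³/yr.
Steady-state CSTR mass balance: W = Q·C + k·V·C, so C = W/(Q + kV).
Q + kV = 2.076e+09 + 22·1.89e+06 = 2.118e+09 m³/yr.
C = 5620/2.118e+09 = 2.653e-06 kg/m³ = 0.002653 mg/L = 2.653 µg/L.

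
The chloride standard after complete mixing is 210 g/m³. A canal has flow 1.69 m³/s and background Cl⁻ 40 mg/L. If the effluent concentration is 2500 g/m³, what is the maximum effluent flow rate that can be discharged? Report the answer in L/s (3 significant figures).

125 L/s

Mass balance at complete mixing: C_std·(Q_w + Q_r) = Q_w·C_e + Q_r·C_b.
Rearranging, Q_w = Q_r·(C_std − C_b)/(C_e − C_std) = 1.69·(210 − 40) / (2500 − 210) = 0.1255 m³/s.
= 125.5 L/s.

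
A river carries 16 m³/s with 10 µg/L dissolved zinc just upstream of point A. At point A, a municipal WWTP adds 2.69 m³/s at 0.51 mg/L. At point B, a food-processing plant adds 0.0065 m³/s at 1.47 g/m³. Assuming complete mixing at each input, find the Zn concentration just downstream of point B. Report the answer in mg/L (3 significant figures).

0.0824 mg/L

10 µg/L = 0.01 mg/L.
After input A: C = (16·0.01 + 2.69·0.51) / 18.69 = 0.08196 mg/L.
After input B: C = (18.69·0.08196 + 0.0065·1.47) / 18.7 = 0.08245 mg/L.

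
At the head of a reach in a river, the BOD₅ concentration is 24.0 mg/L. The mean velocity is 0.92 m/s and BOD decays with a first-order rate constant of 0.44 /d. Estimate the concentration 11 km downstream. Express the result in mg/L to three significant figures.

22.6 mg/L

Travel time t = 11 km / 0.92 m/s = 1.1e+04/0.92 = 1.196e+04 s = 0.1384 d.
First-order decay: C = 24.0·exp(−0.44·0.1384) = 24.0·0.9409 = 22.58 mg/L.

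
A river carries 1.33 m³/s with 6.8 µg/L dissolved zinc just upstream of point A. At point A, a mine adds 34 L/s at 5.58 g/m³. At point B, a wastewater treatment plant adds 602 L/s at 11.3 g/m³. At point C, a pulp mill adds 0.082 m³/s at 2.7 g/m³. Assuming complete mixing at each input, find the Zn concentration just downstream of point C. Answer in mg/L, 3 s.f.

3.53 mg/L

6.8 µg/L = 0.0068 mg/L.
34 L/s = 0.034 m³/s.
After input A: C = (1.33·0.0068 + 0.034·5.58) / 1.364 = 0.1457 mg/L.
602 L/s = 0.602 m³/s.
After input B: C = (1.364·0.1457 + 0.602·11.3) / 1.966 = 3.561 mg/L.
After input C: C = (1.966·3.561 + 0.082·2.7) / 2.048 = 3.527 mg/L.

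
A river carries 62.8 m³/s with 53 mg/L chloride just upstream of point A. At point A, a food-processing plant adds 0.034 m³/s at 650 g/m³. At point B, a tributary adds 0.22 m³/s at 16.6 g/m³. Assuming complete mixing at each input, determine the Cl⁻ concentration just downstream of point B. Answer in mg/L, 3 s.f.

After input A: C = (62.8·53 + 0.034·650) / 62.83 = 53.32 mg/L.
After input B: C = (62.83·53.32 + 0.22·16.6) / 63.05 = 53.19 mg/L.

53.2 mg/L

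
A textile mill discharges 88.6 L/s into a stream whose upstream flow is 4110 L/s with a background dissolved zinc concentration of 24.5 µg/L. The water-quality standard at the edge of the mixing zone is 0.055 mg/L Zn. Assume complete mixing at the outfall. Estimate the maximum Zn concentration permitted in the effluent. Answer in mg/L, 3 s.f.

88.6 L/s = 0.0886 m³/s.
4110 L/s = 4.11 m³/s.
24.5 µg/L = 0.0245 mg/L.
Mass balance: 0.055·4.199 = 0.0886·Cₑ + 4.11·0.0245.
Cₑ = (0.2309 − 0.1007) / 0.0886 = 1.47 mg/L.

1.47 mg/L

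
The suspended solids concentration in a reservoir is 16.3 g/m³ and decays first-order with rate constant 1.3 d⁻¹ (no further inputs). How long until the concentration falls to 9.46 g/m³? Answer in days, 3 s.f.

0.419 d

t = ln(C₀/C)/k = ln(16.3/9.46)/1.3 = 0.5441/1.3 = 0.4185 d.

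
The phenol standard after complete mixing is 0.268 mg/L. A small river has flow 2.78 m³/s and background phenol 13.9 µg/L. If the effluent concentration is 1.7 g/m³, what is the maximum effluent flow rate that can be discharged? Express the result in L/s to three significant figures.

493 L/s

13.9 µg/L = 0.0139 mg/L.
Mass balance at complete mixing: C_std·(Q_w + Q_r) = Q_w·C_e + Q_r·C_b.
Rearranging, Q_w = Q_r·(C_std − C_b)/(C_e − C_std) = 2.78·(0.268 − 0.0139) / (1.7 − 0.268) = 0.4933 m³/s.
= 493.3 L/s.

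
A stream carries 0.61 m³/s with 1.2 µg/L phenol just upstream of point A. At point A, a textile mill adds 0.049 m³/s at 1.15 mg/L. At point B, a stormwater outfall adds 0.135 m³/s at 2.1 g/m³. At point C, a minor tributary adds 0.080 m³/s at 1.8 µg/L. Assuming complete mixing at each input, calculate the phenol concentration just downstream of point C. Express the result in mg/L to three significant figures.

1.2 µg/L = 0.0012 mg/L.
After input A: C = (0.61·0.0012 + 0.049·1.15) / 0.659 = 0.08662 mg/L.
After input B: C = (0.659·0.08662 + 0.135·2.1) / 0.794 = 0.4289 mg/L.
1.8 µg/L = 0.0018 mg/L.
After input C: C = (0.794·0.4289 + 0.08·0.0018) / 0.874 = 0.3898 mg/L.

0.390 mg/L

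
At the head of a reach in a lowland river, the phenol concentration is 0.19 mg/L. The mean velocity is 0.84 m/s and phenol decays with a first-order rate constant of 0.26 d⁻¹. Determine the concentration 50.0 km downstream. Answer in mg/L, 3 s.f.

0.159 mg/L

Travel time t = 50.0 km / 0.84 m/s = 5e+04/0.84 = 5.952e+04 s = 0.6889 d.
First-order decay: C = 0.19·exp(−0.26·0.6889) = 0.19·0.836 = 0.1588 mg/L.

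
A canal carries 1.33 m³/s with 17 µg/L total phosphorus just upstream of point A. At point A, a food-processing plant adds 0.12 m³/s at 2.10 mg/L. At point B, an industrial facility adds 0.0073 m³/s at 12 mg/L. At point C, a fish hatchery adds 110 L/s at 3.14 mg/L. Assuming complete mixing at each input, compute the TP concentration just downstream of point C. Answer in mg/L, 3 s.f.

0.451 mg/L

17 µg/L = 0.017 mg/L.
After input A: C = (1.33·0.017 + 0.12·2.1) / 1.45 = 0.1894 mg/L.
After input B: C = (1.45·0.1894 + 0.0073·12) / 1.457 = 0.2485 mg/L.
110 L/s = 0.11 m³/s.
After input C: C = (1.457·0.2485 + 0.11·3.14) / 1.567 = 0.4515 mg/L.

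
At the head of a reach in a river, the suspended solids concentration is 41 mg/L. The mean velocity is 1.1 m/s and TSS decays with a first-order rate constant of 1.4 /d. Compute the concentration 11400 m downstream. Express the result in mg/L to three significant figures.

34.7 mg/L

Travel time t = 11400 m / 1.1 m/s = 1.14e+04/1.1 = 1.036e+04 s = 0.1199 d.
First-order decay: C = 41·exp(−1.4·0.1199) = 41·0.8454 = 34.66 mg/L.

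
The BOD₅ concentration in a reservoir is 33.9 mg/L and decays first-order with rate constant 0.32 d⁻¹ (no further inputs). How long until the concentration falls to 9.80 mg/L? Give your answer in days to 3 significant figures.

3.88 d

t = ln(C₀/C)/k = ln(33.9/9.80)/0.32 = 1.241/0.32 = 3.878 d.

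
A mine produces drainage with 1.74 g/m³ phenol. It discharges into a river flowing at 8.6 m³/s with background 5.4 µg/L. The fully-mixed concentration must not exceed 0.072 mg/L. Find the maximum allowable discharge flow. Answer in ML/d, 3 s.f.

29.7 ML/d

5.4 µg/L = 0.0054 mg/L.
Mass balance at complete mixing: C_std·(Q_w + Q_r) = Q_w·C_e + Q_r·C_b.
Rearranging, Q_w = Q_r·(C_std − C_b)/(C_e − C_std) = 8.6·(0.072 − 0.0054) / (1.74 − 0.072) = 0.3434 m³/s.
= 29.67 ML/d.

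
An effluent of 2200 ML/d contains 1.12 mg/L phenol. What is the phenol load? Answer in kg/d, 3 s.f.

2460 kg/d

2200 ML/d = 25.46 m³/s.
Mass flux = Q·C = 25.46 m³/s × 1.12 g/m³ = 28.52 g/s.
= 28.52 g/s × 86.4 = 2464 kg/d.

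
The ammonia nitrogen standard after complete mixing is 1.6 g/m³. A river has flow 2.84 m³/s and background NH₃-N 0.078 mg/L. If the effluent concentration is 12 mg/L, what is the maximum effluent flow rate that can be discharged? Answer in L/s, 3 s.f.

416 L/s

Mass balance at complete mixing: C_std·(Q_w + Q_r) = Q_w·C_e + Q_r·C_b.
Rearranging, Q_w = Q_r·(C_std − C_b)/(C_e − C_std) = 2.84·(1.6 − 0.078) / (12 − 1.6) = 0.4156 m³/s.
= 415.6 L/s.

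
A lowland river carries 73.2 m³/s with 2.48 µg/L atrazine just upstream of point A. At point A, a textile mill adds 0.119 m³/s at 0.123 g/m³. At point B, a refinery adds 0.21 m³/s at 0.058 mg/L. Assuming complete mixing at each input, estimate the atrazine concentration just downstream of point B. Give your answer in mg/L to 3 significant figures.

0.00283 mg/L

2.48 µg/L = 0.00248 mg/L.
After input A: C = (73.2·0.00248 + 0.119·0.123) / 73.32 = 0.002676 mg/L.
After input B: C = (73.32·0.002676 + 0.21·0.058) / 73.53 = 0.002834 mg/L.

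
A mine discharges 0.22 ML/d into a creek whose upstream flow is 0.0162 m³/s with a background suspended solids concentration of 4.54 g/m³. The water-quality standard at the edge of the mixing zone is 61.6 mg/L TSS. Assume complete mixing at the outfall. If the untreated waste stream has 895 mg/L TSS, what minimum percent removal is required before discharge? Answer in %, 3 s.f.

0.22 ML/d = 0.002546 m³/s.
Mass balance: 61.6·0.01875 = 0.002546·Cₑ + 0.0162·4.54.
Cₑ = (1.155 − 0.07355) / 0.002546 = 424.6 mg/L.
Required removal = 1 − 424.6/895 = 52.56 %.

52.6 %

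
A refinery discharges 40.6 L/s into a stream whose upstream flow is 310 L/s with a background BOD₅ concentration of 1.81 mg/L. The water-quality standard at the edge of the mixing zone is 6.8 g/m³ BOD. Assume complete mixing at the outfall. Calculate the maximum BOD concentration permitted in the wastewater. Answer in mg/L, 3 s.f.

44.9 mg/L

40.6 L/s = 0.0406 m³/s.
310 L/s = 0.31 m³/s.
Mass balance: 6.8·0.3506 = 0.0406·Cₑ + 0.31·1.81.
Cₑ = (2.384 − 0.5611) / 0.0406 = 44.9 mg/L.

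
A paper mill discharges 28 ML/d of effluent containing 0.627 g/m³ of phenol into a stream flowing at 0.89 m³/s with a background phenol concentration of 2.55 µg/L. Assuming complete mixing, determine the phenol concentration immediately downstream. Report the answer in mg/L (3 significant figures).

0.169 mg/L

28 ML/d = 0.3241 m³/s.
2.55 µg/L = 0.00255 mg/L.
Flow-weighted mixing gives C = (0.3241·0.627 + 0.89·0.00255) / (0.3241 + 0.89) = 0.2055/1.214 = 0.1692 mg/L.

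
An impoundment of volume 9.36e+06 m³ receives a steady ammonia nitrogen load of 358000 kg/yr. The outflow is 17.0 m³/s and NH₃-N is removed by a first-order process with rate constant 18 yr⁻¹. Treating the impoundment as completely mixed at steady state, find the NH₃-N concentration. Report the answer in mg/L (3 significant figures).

0.508 mg/L

Outflow Q = 17.0 m³/s × 3.156e+07 s/yr = 5.365e+08 m³/yr.
Steady-state CSTR mass balance: W = Q·C + k·V·C, so C = W/(Q + kV).
Q + kV = 5.365e+08 + 18·9.36e+06 = 7.05e+08 m³/yr.
C = 358000/7.05e+08 = 0.0005078 kg/m³ = 0.5078 mg/L.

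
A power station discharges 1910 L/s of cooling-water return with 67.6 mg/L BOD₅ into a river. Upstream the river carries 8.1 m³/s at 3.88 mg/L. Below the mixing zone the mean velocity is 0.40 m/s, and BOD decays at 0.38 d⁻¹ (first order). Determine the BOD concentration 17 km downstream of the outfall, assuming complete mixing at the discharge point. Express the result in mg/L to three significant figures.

13.3 mg/L

1910 L/s = 1.91 m³/s.
After complete mixing, C₀ = (1.91·67.6 + 8.1·3.88) / 10.01 = 16.04 mg/L.
Travel time t = 1.7e+04 m / 0.40 m/s = 4.25e+04 s = 0.4919 d.
C = 16.04·exp(−0.38·0.4919) = 16.04·0.8295 = 13.3 mg/L.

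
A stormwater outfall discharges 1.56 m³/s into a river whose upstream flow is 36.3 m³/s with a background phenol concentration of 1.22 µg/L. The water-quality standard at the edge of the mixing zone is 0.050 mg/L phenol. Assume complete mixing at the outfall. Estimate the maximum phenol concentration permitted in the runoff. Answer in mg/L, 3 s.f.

1.22 µg/L = 0.00122 mg/L.
Mass balance: 0.05·37.86 = 1.56·Cₑ + 36.3·0.00122.
Cₑ = (1.893 − 0.04429) / 1.56 = 1.185 mg/L.

1.19 mg/L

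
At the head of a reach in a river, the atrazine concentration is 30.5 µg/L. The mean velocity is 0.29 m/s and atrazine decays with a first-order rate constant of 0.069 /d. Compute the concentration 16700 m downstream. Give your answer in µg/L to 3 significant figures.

Travel time t = 16700 m / 0.29 m/s = 1.67e+04/0.29 = 5.759e+04 s = 0.6665 d.
First-order decay: C = 30.5·exp(−0.069·0.6665) = 30.5·0.9551 = 29.13 µg/L.

29.1 µg/L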